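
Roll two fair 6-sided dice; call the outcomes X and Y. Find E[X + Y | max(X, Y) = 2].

10/3

P(max(X, Y) = 2) = 1/12.
Summing (X+Y)·P(x,y) over outcomes with max(X, Y) = 2 gives 5/18.
E[X + Y | max(X, Y) = 2] = (5/18) / (1/12) = 10/3.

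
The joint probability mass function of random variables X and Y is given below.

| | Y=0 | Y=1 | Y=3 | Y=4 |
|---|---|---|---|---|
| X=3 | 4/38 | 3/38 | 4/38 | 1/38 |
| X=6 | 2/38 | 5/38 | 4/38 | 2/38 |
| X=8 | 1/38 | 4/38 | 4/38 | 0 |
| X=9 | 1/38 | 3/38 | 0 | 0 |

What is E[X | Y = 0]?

P(Y = 0) = 4/19.
Σ X·P over the event = 3·(4/38) + 6·(2/38) + 8·(1/38) + 9·(1/38) = 41/38.
E[X | Y = 0] = (41/38) / (4/19) = 41/8.

41/8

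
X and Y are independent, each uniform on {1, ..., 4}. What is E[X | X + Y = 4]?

Outcomes with X + Y = 4: (1,3), (2,2), (3,1), each with probability 1/16.
E[X | X + Y = 4] = (1 + 2 + 3) / 3 = 2.

2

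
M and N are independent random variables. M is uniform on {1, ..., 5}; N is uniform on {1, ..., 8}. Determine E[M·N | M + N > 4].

P(M + N > 4) = 17/20.
Summing MN·P(x,y) over outcomes with M + N > 4 gives 105/8.
E[M·N | M + N > 4] = (105/8) / (17/20) = 525/34.

525/34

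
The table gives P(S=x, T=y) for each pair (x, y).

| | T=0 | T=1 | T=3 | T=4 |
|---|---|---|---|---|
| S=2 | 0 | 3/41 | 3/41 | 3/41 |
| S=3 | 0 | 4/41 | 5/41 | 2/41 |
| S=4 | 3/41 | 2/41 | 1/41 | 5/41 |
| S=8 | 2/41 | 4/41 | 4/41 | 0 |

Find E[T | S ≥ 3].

17/8

P(S ≥ 3) = 32/41.
Summing T·P(S=x,T=y) over the conditioning event gives 68/41.
E[T | S ≥ 3] = (68/41) / (32/41) = 17/8.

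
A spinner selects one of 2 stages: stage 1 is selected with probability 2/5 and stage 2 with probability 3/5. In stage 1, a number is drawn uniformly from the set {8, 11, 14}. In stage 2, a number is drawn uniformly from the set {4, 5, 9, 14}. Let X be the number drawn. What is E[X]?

46/5

E[X | stage 1] = (8+11+14)/3 = 11.
E[X | stage 2] = (4+5+9+14)/4 = 8.
By the law of total expectation,
E[X] = (2/5)·(11) + (3/5)·(8) = 46/5.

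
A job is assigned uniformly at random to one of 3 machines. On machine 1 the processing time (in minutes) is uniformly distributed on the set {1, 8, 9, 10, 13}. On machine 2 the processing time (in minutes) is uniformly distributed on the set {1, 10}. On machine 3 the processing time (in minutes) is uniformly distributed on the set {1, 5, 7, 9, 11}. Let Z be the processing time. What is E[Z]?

E[Z | machine 1] = (1+8+9+10+13)/5 = 41/5.
E[Z | machine 2] = (1+10)/2 = 11/2.
E[Z | machine 3] = (1+5+7+9+11)/5 = 33/5.
By the law of total expectation,
E[Z] = (1/3)·(41/5) + (1/3)·(11/2) + (1/3)·(33/5) = 203/30.

203/30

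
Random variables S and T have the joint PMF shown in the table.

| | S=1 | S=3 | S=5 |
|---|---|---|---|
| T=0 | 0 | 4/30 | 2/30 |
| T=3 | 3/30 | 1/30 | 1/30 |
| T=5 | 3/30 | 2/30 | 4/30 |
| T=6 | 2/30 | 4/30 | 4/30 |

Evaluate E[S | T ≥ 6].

17/5

P(T ≥ 6) = 1/3.
Σ S·P over the event = 1·(2/30) + 3·(4/30) + 5·(4/30) = 17/15.
E[S | T ≥ 6] = (17/15) / (1/3) = 17/5.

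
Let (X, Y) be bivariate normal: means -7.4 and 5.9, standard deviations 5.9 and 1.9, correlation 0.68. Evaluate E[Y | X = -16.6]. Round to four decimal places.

3.8854

The regression of Y on X has slope ρ·σ_Y/σ_X and passes through (μ_X, μ_Y).
E[Y | X=-16.6] = 5.9 + (0.68)·(1.9/5.9)·(-16.6 − (-7.4)) = 5.9 + (0.21898)·(-9.2) = 3.8854.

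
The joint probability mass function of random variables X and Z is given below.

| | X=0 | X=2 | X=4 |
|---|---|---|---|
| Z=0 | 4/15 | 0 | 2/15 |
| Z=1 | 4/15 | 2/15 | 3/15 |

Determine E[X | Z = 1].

P(Z = 1) = 3/5.
Σ X·P over the event = 0·(4/15) + 2·(2/15) + 4·(3/15) = 16/15.
E[X | Z = 1] = (16/15) / (3/5) = 16/9.

16/9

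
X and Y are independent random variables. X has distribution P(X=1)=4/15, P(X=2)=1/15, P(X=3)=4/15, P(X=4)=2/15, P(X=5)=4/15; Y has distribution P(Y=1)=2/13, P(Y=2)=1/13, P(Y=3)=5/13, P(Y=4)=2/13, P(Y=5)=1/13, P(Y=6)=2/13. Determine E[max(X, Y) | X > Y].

P(X > Y) = 14/39.
Summing max(X,Y)·P(x,y) over outcomes with X > Y gives 304/195.
E[max(X, Y) | X > Y] = (304/195) / (14/39) = 152/35.

152/35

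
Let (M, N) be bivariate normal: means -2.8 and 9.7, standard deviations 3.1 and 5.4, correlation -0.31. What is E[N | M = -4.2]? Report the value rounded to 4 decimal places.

10.4560

E[N | M=x] = μ_N + ρ(σ_N/σ_M)(x − μ_M) for jointly normal variables.
E[N | M=-4.2] = 9.7 + (-0.31)·(5.4/3.1)·(-4.2 − (-2.8)) = 9.7 + (-0.54)·(-1.4) = 10.4560.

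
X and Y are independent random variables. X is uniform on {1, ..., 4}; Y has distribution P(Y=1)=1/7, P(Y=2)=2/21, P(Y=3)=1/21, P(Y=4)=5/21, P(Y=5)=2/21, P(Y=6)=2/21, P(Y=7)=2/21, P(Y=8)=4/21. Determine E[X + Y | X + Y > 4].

P(X + Y > 4) = 5/6.
Summing (X+Y)·P(x,y) over outcomes with X + Y > 4 gives 557/84.
E[X + Y | X + Y > 4] = (557/84) / (5/6) = 557/70.

557/70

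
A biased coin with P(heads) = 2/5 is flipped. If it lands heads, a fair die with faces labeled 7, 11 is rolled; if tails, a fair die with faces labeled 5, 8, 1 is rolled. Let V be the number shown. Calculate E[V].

E[V | heads] = (7+11)/2 = 9.
E[V | tails] = (5+8+1)/3 = 14/3.
E[V] = (2/5)·(9) + (3/5)·(14/3) = 32/5.

32/5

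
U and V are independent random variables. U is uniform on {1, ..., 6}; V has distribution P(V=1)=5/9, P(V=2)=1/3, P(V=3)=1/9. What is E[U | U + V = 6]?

P(U + V = 6) = 1/6.
Summing U·P(x,y) over outcomes with U + V = 6 gives 20/27.
E[U | U + V = 6] = (20/27) / (1/6) = 40/9.

40/9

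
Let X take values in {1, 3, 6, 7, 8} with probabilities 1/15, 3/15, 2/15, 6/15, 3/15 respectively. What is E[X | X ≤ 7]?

P(X ≤ 7) = 4/5.
Σ over the event: 1·1/15 + 3·1/5 + 6·2/15 + 7·2/5 = 64/15.
E[X | X ≤ 7] = (64/15) / (4/5) = 16/3.

16/3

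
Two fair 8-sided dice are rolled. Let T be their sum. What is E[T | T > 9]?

12

P(T > 9) = 7/16.
Σ over the event: 10·7/64 + 11·3/32 + 12·5/64 + 13·1/16 + 14·3/64 + 15·1/32 + 16·1/64 = 21/4.
E[T | T > 9] = (21/4) / (7/16) = 12.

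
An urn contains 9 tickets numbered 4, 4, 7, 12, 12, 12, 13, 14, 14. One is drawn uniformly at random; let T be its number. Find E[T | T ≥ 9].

77/6

P(T ≥ 9) = 2/3.
Σ over the event: 12·1/3 + 13·1/9 + 14·2/9 = 77/9.
E[T | T ≥ 9] = (77/9) / (2/3) = 77/6.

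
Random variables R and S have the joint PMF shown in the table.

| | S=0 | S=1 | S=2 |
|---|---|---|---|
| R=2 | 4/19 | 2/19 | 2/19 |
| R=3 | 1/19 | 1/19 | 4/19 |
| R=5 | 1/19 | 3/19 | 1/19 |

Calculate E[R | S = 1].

P(S = 1) = 6/19.
Summing R·P(R=x,S=y) over the conditioning event gives 22/19.
E[R | S = 1] = (22/19) / (6/19) = 11/3.

11/3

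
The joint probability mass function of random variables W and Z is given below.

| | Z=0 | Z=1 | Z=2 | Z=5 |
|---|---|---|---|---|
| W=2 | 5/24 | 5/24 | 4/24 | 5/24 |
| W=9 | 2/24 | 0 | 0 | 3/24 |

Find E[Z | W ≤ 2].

P(W ≤ 2) = 19/24.
Σ Z·P over the event = 0·(5/24) + 1·(5/24) + 2·(4/24) + 5·(5/24) = 19/12.
E[Z | W ≤ 2] = (19/12) / (19/24) = 2.

2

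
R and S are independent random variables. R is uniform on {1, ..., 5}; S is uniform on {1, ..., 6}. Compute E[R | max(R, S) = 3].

12/5

P(max(R, S) = 3) = 1/6.
Summing R·P(x,y) over outcomes with max(R, S) = 3 gives 2/5.
E[R | max(R, S) = 3] = (2/5) / (1/6) = 12/5.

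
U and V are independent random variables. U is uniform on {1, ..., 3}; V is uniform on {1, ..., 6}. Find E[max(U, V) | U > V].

8/3

P(U > V) = 1/6.
Summing max(U,V)·P(x,y) over outcomes with U > V gives 4/9.
E[max(U, V) | U > V] = (4/9) / (1/6) = 8/3.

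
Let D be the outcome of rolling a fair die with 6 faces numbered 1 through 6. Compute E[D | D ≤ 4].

Given D ≤ 4, D is equally likely to be any of {1, 2, 3, 4}.
E[D | D ≤ 4] = (1 + 2 + 3 + 4) / 4 = 5/2.

5/2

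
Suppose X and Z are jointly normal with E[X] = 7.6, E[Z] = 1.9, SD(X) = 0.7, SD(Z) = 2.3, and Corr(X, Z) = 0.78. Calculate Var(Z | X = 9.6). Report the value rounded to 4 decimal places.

For a bivariate normal, Var(Z | X=x) = σ_Z²(1 − ρ²).
Var(Z | X=9.6) = (2.3)²·(1 − (0.78)²) = 5.29·0.3916 = 2.0716.

2.0716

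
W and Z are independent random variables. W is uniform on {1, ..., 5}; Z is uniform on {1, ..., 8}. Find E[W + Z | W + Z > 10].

35/3

Outcomes with W + Z > 10: (3,8), (4,7), (4,8), (5,6), (5,7), (5,8), each with probability 1/40.
E[W + Z | W + Z > 10] = (11 + 11 + 12 + 11 + 12 + 13) / 6 = 35/3.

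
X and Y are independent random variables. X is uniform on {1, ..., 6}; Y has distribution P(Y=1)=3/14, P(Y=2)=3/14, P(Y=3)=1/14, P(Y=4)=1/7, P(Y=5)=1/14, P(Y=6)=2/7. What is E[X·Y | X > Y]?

331/35

P(X > Y) = 5/12.
Summing XY·P(x,y) over outcomes with X > Y gives 331/84.
E[X·Y | X > Y] = (331/84) / (5/12) = 331/35.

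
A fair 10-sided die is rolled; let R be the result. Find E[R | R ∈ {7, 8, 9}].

P(R ∈ {7, 8, 9}) = 3/10.
Σ over the event: 7·1/10 + 8·1/10 + 9·1/10 = 12/5.
E[R | R ∈ {7, 8, 9}] = (12/5) / (3/10) = 8.

8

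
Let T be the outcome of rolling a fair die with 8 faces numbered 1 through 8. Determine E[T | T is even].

Given T is even, T is equally likely to be any of {2, 4, 6, 8}.
E[T | T is even] = (2 + 4 + 6 + 8) / 4 = 5.

5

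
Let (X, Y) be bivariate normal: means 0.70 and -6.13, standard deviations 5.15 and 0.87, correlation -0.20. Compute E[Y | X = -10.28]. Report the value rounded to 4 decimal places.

-5.7590

For a bivariate normal, E[Y | X=x] = μ_Y + ρ·(σ_Y/σ_X)·(x − μ_X).
E[Y | X=-10.28] = -6.13 + (-0.20)·(0.87/5.15)·(-10.28 − (0.70)) = -6.13 + (-0.033786)·(-10.98) = -5.7590.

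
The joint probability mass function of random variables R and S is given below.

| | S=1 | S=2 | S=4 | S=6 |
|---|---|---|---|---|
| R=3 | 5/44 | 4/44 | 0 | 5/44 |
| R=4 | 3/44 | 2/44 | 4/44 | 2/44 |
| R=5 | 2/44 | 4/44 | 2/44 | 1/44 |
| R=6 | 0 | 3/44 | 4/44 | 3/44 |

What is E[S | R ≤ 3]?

43/14

P(R ≤ 3) = 7/22.
Σ S·P over the event = 1·(5/44) + 2·(4/44) + 6·(5/44) = 43/44.
E[S | R ≤ 3] = (43/44) / (7/22) = 43/14.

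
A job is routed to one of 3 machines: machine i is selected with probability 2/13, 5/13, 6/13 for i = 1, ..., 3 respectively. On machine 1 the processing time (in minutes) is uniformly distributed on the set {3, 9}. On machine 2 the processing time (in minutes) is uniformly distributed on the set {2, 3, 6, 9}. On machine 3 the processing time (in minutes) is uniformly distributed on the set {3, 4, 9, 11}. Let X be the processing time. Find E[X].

E[X | machine 1] = (3+9)/2 = 6.
E[X | machine 2] = (2+3+6+9)/4 = 5.
E[X | machine 3] = (3+4+9+11)/4 = 27/4.
E[X] = (2/13)·(6) + (5/13)·(5) + (6/13)·(27/4) = 155/26.

155/26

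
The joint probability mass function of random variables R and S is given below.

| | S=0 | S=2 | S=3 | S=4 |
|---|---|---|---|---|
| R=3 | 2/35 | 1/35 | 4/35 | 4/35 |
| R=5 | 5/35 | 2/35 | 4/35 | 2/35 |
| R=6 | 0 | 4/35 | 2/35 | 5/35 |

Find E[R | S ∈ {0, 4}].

P(S ∈ {0, 4}) = 18/35.
Σ R·P over the event = 3·(2/35) + 3·(4/35) + 5·(5/35) + 5·(2/35) + 6·(5/35) = 83/35.
E[R | S ∈ {0, 4}] = (83/35) / (18/35) = 83/18.

83/18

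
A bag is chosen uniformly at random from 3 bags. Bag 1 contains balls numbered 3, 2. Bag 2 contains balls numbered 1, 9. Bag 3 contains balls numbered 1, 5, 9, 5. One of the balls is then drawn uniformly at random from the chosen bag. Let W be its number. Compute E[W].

E[W | bag 1] = (3+2)/2 = 5/2.
E[W | bag 2] = (1+9)/2 = 5.
E[W | bag 3] = (1+5+9+5)/4 = 5.
E[W] = (1/3)·(5/2) + (1/3)·(5) + (1/3)·(5) = 25/6.

25/6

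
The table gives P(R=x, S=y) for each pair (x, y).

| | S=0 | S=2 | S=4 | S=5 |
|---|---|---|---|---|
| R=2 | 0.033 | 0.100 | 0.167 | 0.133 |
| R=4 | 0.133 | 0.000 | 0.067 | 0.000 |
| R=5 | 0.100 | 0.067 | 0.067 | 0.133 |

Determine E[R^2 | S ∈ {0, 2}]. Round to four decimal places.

P(S ∈ {0, 2}) = 0.433.
Σ R^2·P over the event = 4·(0.033) + 4·(0.100) + 16·(0.133) + 25·(0.100) + 25·(0.067) = 6.835.
E[R^2 | S ∈ {0, 2}] = (6.835) / (0.433) = 15.7852.

15.7852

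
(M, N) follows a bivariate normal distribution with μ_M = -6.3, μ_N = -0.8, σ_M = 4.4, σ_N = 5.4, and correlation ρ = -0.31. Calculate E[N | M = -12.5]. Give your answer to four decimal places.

1.5588

For a bivariate normal, E[N | M=x] = μ_N + ρ·(σ_N/σ_M)·(x − μ_M).
E[N | M=-12.5] = -0.8 + (-0.31)·(5.4/4.4)·(-12.5 − (-6.3)) = -0.8 + (-0.38045)·(-6.2) = 1.5588.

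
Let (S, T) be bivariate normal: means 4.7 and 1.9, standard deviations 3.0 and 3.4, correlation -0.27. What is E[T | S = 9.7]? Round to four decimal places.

0.3700

For a bivariate normal, E[T | S=x] = μ_T + ρ·(σ_T/σ_S)·(x − μ_S).
E[T | S=9.7] = 1.9 + (-0.27)·(3.4/3.0)·(9.7 − (4.7)) = 1.9 + (-0.306)·(5) = 0.3700.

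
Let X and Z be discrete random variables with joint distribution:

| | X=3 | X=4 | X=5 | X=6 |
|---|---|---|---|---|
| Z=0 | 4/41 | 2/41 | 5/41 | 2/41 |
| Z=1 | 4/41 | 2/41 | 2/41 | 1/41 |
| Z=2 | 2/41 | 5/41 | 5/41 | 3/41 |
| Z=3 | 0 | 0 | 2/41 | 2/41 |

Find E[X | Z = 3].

11/2

P(Z = 3) = 4/41.
Σ X·P over the event = 5·(2/41) + 6·(2/41) = 22/41.
E[X | Z = 3] = (22/41) / (4/41) = 11/2.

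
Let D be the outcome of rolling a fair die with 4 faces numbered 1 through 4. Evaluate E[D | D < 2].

Given D < 2, D is equally likely to be any of {1}.
E[D | D < 2] = (1) / 1 = 1.

1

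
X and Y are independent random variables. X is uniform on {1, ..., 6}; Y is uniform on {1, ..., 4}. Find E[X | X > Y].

P(X > Y) = 7/12.
Summing X·P(x,y) over outcomes with X > Y gives 8/3.
E[X | X > Y] = (8/3) / (7/12) = 32/7.

32/7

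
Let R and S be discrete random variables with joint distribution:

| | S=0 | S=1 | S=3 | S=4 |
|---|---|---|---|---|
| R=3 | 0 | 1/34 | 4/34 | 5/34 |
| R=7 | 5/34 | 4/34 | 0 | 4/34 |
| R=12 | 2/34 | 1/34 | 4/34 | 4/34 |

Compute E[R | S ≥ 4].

P(S ≥ 4) = 13/34.
Σ R·P over the event = 3·(5/34) + 7·(4/34) + 12·(4/34) = 91/34.
E[R | S ≥ 4] = (91/34) / (13/34) = 7.

7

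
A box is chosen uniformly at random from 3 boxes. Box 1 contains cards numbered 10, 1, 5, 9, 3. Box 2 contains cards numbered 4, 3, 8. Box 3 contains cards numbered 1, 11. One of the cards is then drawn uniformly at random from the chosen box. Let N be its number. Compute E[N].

E[N | box 1] = (10+1+5+9+3)/5 = 28/5.
E[N | box 2] = (4+3+8)/3 = 5.
E[N | box 3] = (1+11)/2 = 6.
By the law of total expectation,
E[N] = (1/3)·(28/5) + (1/3)·(5) + (1/3)·(6) = 83/15.

83/15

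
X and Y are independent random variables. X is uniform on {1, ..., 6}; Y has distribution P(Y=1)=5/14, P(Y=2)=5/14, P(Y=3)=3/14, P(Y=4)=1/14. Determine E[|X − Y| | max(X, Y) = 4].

P(max(X, Y) = 4) = 17/84.
Summing |X−Y|·P(x,y) over outcomes with max(X, Y) = 4 gives 17/42.
E[|X − Y| | max(X, Y) = 4] = (17/42) / (17/84) = 2.

2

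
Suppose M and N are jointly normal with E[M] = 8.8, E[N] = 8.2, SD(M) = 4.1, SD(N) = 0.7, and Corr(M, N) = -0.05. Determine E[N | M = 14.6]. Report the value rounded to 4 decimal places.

The regression of N on M has slope ρ·σ_N/σ_M and passes through (μ_M, μ_N).
E[N | M=14.6] = 8.2 + (-0.05)·(0.7/4.1)·(14.6 − (8.8)) = 8.2 + (-0.0085366)·(5.8) = 8.1505.

8.1505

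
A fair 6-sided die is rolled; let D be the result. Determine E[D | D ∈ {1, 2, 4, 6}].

13/4

P(D ∈ {1, 2, 4, 6}) = 2/3.
Σ over the event: 1·1/6 + 2·1/6 + 4·1/6 + 6·1/6 = 13/6.
E[D | D ∈ {1, 2, 4, 6}] = (13/6) / (2/3) = 13/4.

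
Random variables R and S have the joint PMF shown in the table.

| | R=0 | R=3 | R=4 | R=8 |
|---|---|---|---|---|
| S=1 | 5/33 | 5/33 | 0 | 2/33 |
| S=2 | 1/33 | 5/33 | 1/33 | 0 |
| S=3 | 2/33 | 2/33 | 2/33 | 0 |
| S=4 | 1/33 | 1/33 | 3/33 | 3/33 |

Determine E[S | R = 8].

14/5

P(R = 8) = 5/33.
Summing S·P(R=x,S=y) over the conditioning event gives 14/33.
E[S | R = 8] = (14/33) / (5/33) = 14/5.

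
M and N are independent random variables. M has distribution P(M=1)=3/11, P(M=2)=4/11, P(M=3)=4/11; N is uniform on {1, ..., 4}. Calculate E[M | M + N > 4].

P(M + N > 4) = 23/44.
Summing M·P(x,y) over outcomes with M + N > 4 gives 5/4.
E[M | M + N > 4] = (5/4) / (23/44) = 55/23.

55/23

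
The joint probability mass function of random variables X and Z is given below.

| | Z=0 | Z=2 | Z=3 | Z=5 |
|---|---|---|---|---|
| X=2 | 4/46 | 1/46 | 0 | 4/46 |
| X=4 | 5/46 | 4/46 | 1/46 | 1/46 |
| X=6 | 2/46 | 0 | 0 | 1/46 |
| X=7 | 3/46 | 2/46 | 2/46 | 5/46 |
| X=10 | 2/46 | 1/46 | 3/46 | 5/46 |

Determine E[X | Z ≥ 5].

103/16

P(Z ≥ 5) = 8/23.
Σ X·P over the event = 2·(4/46) + 4·(1/46) + 6·(1/46) + 7·(5/46) + 10·(5/46) = 103/46.
E[X | Z ≥ 5] = (103/46) / (8/23) = 103/16.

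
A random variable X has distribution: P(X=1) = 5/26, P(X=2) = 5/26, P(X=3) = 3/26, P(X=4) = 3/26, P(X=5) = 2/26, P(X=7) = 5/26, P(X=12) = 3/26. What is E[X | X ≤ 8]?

81/23

P(X ≤ 8) = 23/26.
Σ over the event: 1·5/26 + 2·5/26 + 3·3/26 + 4·3/26 + 5·1/13 + 7·5/26 = 81/26.
E[X | X ≤ 8] = (81/26) / (23/26) = 81/23.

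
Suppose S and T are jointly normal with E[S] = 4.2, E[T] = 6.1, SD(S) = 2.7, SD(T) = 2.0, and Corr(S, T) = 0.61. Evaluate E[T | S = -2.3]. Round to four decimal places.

3.1630

E[T | S=x] = μ_T + ρ(σ_T/σ_S)(x − μ_S) for jointly normal variables.
E[T | S=-2.3] = 6.1 + (0.61)·(2.0/2.7)·(-2.3 − (4.2)) = 6.1 + (0.45185)·(-6.5) = 3.1630.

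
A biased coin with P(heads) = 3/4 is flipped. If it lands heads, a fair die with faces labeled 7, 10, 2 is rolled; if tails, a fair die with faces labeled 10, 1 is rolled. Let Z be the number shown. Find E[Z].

49/8

E[Z | heads] = (7+10+2)/3 = 19/3.
E[Z | tails] = (10+1)/2 = 11/2.
By the law of total expectation,
E[Z] = (3/4)·(19/3) + (1/4)·(11/2) = 49/8.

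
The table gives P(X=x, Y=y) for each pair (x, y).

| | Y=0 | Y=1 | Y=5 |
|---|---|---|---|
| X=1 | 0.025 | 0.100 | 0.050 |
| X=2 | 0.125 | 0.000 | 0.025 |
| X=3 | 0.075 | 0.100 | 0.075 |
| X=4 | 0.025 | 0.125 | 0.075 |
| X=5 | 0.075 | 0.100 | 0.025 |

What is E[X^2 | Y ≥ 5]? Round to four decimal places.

P(Y ≥ 5) = 0.250.
Summing X^2·P(X=x,Y=y) over the conditioning event gives 2.650.
E[X^2 | Y ≥ 5] = (2.650) / (0.250) = 10.6000.

10.6000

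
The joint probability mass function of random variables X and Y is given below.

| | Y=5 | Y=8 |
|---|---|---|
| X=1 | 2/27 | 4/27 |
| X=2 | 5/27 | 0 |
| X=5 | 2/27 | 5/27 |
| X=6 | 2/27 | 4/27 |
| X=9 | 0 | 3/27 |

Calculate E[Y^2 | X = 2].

P(X = 2) = 5/27.
Σ Y^2·P over the event = 25·(5/27) = 125/27.
E[Y^2 | X = 2] = (125/27) / (5/27) = 25.

25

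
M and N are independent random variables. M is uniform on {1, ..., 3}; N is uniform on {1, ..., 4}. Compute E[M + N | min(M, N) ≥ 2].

Outcomes with min(M, N) ≥ 2: (2,2), (2,3), (2,4), (3,2), (3,3), (3,4), each with probability 1/12.
E[M + N | min(M, N) ≥ 2] = (4 + 5 + 6 + 5 + 6 + 7) / 6 = 11/2.

11/2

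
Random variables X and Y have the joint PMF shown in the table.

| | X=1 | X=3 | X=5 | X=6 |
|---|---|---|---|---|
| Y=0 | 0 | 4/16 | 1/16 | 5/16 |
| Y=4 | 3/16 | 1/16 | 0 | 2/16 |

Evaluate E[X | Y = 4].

3

P(Y = 4) = 3/8.
Σ X·P over the event = 1·(3/16) + 3·(1/16) + 6·(2/16) = 9/8.
E[X | Y = 4] = (9/8) / (3/8) = 3.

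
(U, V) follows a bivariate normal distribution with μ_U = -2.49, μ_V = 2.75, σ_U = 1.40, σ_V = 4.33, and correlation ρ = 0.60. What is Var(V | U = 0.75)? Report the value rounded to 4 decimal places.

Var(V | U=x) = (1 − ρ²)·σ_V².
Var(V | U=0.75) = (4.33)²·(1 − (0.60)²) = 18.7489·0.64 = 11.9993.

11.9993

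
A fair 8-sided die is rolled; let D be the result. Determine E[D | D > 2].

11/2

Given D > 2, D is equally likely to be any of {3, 4, 5, 6, 7, 8}.
E[D | D > 2] = (3 + 4 + 5 + 6 + 7 + 8) / 6 = 11/2.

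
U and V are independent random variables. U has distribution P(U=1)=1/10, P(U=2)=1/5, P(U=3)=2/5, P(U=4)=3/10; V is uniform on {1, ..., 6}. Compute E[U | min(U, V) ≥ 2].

28/9

P(min(U, V) ≥ 2) = 3/4.
Summing U·P(x,y) over outcomes with min(U, V) ≥ 2 gives 7/3.
E[U | min(U, V) ≥ 2] = (7/3) / (3/4) = 28/9.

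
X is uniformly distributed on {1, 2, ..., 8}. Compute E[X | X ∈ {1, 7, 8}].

16/3

P(X ∈ {1, 7, 8}) = 3/8.
Σ over the event: 1·1/8 + 7·1/8 + 8·1/8 = 2.
E[X | X ∈ {1, 7, 8}] = (2) / (3/8) = 16/3.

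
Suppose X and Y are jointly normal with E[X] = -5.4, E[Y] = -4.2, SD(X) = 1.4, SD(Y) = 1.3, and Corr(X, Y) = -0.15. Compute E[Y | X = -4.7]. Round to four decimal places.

The regression of Y on X has slope ρ·σ_Y/σ_X and passes through (μ_X, μ_Y).
E[Y | X=-4.7] = -4.2 + (-0.15)·(1.3/1.4)·(-4.7 − (-5.4)) = -4.2 + (-0.13929)·(0.7) = -4.2975.

-4.2975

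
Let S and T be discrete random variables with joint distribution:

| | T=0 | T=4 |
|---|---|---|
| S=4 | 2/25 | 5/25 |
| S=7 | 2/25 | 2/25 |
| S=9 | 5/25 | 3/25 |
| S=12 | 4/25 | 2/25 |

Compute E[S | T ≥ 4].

P(T ≥ 4) = 12/25.
Σ S·P over the event = 4·(5/25) + 7·(2/25) + 9·(3/25) + 12·(2/25) = 17/5.
E[S | T ≥ 4] = (17/5) / (12/25) = 85/12.

85/12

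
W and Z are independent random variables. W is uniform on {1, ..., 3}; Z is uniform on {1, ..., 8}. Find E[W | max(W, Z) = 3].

P(max(W, Z) = 3) = 5/24.
Summing W·P(x,y) over outcomes with max(W, Z) = 3 gives 1/2.
E[W | max(W, Z) = 3] = (1/2) / (5/24) = 12/5.

12/5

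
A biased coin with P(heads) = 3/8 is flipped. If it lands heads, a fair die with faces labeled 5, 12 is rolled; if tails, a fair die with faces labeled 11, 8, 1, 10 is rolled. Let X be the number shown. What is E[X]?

E[X | heads] = (5+12)/2 = 17/2.
E[X | tails] = (11+8+1+10)/4 = 15/2.
E[X] = (3/8)·(17/2) + (5/8)·(15/2) = 63/8.

63/8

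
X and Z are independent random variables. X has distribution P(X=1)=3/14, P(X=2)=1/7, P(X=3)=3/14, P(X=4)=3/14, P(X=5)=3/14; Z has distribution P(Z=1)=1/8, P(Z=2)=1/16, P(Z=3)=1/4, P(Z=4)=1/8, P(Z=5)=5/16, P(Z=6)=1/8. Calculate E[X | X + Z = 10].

P(X + Z = 10) = 3/32.
Summing X·P(x,y) over outcomes with X + Z = 10 gives 99/224.
E[X | X + Z = 10] = (99/224) / (3/32) = 33/7.

33/7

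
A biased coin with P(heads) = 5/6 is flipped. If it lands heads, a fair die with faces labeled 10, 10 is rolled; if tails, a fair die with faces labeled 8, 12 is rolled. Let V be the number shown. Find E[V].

10

E[V | heads] = (10+10)/2 = 10.
E[V | tails] = (8+12)/2 = 10.
By the law of total expectation,
E[V] = (5/6)·(10) + (1/6)·(10) = 10.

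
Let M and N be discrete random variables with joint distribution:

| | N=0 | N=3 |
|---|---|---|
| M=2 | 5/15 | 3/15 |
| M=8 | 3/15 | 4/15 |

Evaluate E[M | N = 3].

P(N = 3) = 7/15.
Σ M·P over the event = 2·(3/15) + 8·(4/15) = 38/15.
E[M | N = 3] = (38/15) / (7/15) = 38/7.

38/7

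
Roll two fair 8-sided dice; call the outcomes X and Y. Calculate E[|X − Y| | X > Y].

P(X > Y) = 7/16.
Summing |X−Y|·P(x,y) over outcomes with X > Y gives 21/16.
E[|X − Y| | X > Y] = (21/16) / (7/16) = 3.

3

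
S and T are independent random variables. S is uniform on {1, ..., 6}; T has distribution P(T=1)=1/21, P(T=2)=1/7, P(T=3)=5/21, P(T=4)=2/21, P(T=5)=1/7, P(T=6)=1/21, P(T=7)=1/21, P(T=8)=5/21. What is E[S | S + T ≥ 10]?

P(S + T ≥ 10) = 20/63.
Summing S·P(x,y) over outcomes with S + T ≥ 10 gives 89/63.
E[S | S + T ≥ 10] = (89/63) / (20/63) = 89/20.

89/20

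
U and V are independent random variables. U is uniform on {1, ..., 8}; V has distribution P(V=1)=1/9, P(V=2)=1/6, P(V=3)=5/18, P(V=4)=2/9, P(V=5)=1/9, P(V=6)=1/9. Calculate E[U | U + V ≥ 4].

639/137

P(U + V ≥ 4) = 137/144.
Summing U·P(x,y) over outcomes with U + V ≥ 4 gives 71/16.
E[U | U + V ≥ 4] = (71/16) / (137/144) = 639/137.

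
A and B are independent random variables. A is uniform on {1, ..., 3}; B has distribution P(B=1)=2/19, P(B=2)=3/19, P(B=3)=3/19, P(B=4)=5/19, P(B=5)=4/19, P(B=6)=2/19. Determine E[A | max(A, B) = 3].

33/14

P(max(A, B) = 3) = 14/57.
Summing A·P(x,y) over outcomes with max(A, B) = 3 gives 11/19.
E[A | max(A, B) = 3] = (11/19) / (14/57) = 33/14.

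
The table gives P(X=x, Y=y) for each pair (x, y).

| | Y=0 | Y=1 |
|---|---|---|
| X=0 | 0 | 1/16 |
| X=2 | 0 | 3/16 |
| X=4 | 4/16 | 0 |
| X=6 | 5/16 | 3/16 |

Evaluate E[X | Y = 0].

P(Y = 0) = 9/16.
Σ X·P over the event = 4·(4/16) + 6·(5/16) = 23/8.
E[X | Y = 0] = (23/8) / (9/16) = 46/9.

46/9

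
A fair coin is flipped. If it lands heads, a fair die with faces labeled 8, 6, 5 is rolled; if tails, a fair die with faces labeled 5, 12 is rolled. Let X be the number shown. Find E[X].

89/12

E[X | heads] = (8+6+5)/3 = 19/3.
E[X | tails] = (5+12)/2 = 17/2.
By the law of total expectation,
E[X] = (1/2)·(19/3) + (1/2)·(17/2) = 89/12.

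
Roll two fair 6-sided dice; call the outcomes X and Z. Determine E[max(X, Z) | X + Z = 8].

Outcomes with X + Z = 8: (2,6), (3,5), (4,4), (5,3), (6,2), each with probability 1/36.
E[max(X, Z) | X + Z = 8] = (6 + 5 + 4 + 5 + 6) / 5 = 26/5.

26/5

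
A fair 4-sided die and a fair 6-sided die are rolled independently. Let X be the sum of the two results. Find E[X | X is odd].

P(X is odd) = 1/2.
Σ over the event: 3·1/12 + 5·1/6 + 7·1/6 + 9·1/12 = 3.
E[X | X is odd] = (3) / (1/2) = 6.

6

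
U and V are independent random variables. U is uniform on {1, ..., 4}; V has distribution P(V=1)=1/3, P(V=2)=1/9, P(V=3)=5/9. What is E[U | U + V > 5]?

39/11

P(U + V > 5) = 11/36.
Summing U·P(x,y) over outcomes with U + V > 5 gives 13/12.
E[U | U + V > 5] = (13/12) / (11/36) = 39/11.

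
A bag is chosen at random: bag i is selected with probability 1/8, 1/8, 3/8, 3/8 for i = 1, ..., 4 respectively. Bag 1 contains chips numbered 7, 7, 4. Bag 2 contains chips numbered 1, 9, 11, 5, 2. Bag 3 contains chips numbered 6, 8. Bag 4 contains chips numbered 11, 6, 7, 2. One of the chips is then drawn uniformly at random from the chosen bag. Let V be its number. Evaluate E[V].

E[V | bag 1] = (7+7+4)/3 = 6.
E[V | bag 2] = (1+9+11+5+2)/5 = 28/5.
E[V | bag 3] = (6+8)/2 = 7.
E[V | bag 4] = (11+6+7+2)/4 = 13/2.
By the law of total expectation,
E[V] = (1/8)·(6) + (1/8)·(28/5) + (3/8)·(7) + (3/8)·(13/2) = 521/80.

521/80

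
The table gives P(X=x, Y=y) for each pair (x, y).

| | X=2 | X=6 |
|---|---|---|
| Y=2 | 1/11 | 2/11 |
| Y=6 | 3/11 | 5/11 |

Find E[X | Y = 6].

P(Y = 6) = 8/11.
Σ X·P over the event = 2·(3/11) + 6·(5/11) = 36/11.
E[X | Y = 6] = (36/11) / (8/11) = 9/2.

9/2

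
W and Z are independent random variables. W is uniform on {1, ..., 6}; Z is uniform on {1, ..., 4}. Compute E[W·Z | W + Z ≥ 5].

P(W + Z ≥ 5) = 3/4.
Summing WZ·P(x,y) over outcomes with W + Z ≥ 5 gives 65/8.
E[W·Z | W + Z ≥ 5] = (65/8) / (3/4) = 65/6.

65/6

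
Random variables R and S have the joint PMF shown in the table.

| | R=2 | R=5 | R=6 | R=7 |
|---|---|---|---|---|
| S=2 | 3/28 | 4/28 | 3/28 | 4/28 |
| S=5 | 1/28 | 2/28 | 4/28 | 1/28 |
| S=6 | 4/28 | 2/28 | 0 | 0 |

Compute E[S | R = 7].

P(R = 7) = 5/28.
Σ S·P over the event = 2·(4/28) + 5·(1/28) = 13/28.
E[S | R = 7] = (13/28) / (5/28) = 13/5.

13/5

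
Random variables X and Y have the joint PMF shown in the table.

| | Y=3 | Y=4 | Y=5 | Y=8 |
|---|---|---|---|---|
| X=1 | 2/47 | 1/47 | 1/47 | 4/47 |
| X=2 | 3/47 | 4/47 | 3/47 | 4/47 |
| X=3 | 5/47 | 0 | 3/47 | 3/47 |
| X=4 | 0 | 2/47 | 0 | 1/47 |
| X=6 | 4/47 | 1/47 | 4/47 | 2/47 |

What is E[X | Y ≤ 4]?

35/11

P(Y ≤ 4) = 22/47.
Σ X·P over the event = 1·(2/47) + 1·(1/47) + 2·(3/47) + 2·(4/47) + 3·(5/47) + 4·(2/47) + 6·(4/47) + 6·(1/47) = 70/47.
E[X | Y ≤ 4] = (70/47) / (22/47) = 35/11.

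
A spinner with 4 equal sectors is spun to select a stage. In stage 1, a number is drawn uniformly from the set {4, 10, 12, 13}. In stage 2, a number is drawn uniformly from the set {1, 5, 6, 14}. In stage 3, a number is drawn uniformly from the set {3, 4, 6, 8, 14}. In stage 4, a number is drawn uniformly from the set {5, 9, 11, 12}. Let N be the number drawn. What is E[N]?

E[N | stage 1] = (4+10+12+13)/4 = 39/4.
E[N | stage 2] = (1+5+6+14)/4 = 13/2.
E[N | stage 3] = (3+4+6+8+14)/5 = 7.
E[N | stage 4] = (5+9+11+12)/4 = 37/4.
By the law of total expectation,
E[N] = (1/4)·(39/4) + (1/4)·(13/2) + (1/4)·(7) + (1/4)·(37/4) = 65/8.

65/8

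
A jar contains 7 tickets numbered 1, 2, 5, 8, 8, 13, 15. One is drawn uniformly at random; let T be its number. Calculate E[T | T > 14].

P(T > 14) = 1/7.
Σ over the event: 15·1/7 = 15/7.
E[T | T > 14] = (15/7) / (1/7) = 15.

15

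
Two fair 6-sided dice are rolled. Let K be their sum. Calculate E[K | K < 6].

P(K < 6) = 5/18.
Σ over the event: 2·1/36 + 3·1/18 + 4·1/12 + 5·1/9 = 10/9.
E[K | K < 6] = (10/9) / (5/18) = 4.

4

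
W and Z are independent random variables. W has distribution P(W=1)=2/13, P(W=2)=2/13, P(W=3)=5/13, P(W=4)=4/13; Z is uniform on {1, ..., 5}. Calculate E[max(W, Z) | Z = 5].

5

P(Z = 5) = 1/5.
Summing max(W,Z)·P(x,y) over outcomes with Z = 5 gives 1.
E[max(W, Z) | Z = 5] = (1) / (1/5) = 5.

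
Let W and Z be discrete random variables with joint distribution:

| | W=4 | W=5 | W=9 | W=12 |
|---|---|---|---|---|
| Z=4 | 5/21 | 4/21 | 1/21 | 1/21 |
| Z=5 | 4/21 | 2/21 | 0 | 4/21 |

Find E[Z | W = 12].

P(W = 12) = 5/21.
Σ Z·P over the event = 4·(1/21) + 5·(4/21) = 8/7.
E[Z | W = 12] = (8/7) / (5/21) = 24/5.

24/5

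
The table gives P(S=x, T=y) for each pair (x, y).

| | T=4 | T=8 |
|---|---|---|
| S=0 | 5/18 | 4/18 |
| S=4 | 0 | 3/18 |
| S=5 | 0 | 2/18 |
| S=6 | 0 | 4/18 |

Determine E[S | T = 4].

P(T = 4) = 5/18.
Σ S·P over the event = 0·(5/18) = 0.
E[S | T = 4] = (0) / (5/18) = 0.

0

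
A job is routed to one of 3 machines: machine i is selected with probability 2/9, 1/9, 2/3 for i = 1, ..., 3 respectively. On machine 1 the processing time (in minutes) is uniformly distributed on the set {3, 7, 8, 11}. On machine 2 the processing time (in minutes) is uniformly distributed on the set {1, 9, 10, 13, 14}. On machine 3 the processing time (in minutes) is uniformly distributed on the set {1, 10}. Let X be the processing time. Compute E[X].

E[X | machine 1] = (3+7+8+11)/4 = 29/4.
E[X | machine 2] = (1+9+10+13+14)/5 = 47/5.
E[X | machine 3] = (1+10)/2 = 11/2.
E[X] = (2/9)·(29/4) + (1/9)·(47/5) + (2/3)·(11/2) = 569/90.

569/90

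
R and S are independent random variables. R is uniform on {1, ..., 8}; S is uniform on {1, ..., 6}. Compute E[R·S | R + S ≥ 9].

79/3

P(R + S ≥ 9) = 7/16.
Summing RS·P(x,y) over outcomes with R + S ≥ 9 gives 553/48.
E[R·S | R + S ≥ 9] = (553/48) / (7/16) = 79/3.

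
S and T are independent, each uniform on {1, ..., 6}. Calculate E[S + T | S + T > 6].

P(S + T > 6) = 7/12.
Summing (S+T)·P(x,y) over outcomes with S + T > 6 gives 91/18.
E[S + T | S + T > 6] = (91/18) / (7/12) = 26/3.

26/3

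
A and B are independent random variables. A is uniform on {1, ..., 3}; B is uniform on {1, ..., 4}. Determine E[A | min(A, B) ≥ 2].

5/2

P(min(A, B) ≥ 2) = 1/2.
Summing A·P(x,y) over outcomes with min(A, B) ≥ 2 gives 5/4.
E[A | min(A, B) ≥ 2] = (5/4) / (1/2) = 5/2.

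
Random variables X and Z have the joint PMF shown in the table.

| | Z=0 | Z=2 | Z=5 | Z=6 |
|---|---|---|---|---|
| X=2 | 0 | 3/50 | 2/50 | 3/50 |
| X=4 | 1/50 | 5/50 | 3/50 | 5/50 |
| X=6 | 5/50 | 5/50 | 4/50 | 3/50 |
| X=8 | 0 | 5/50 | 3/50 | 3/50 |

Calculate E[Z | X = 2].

P(X = 2) = 4/25.
Summing Z·P(X=x,Z=y) over the conditioning event gives 17/25.
E[Z | X = 2] = (17/25) / (4/25) = 17/4.

17/4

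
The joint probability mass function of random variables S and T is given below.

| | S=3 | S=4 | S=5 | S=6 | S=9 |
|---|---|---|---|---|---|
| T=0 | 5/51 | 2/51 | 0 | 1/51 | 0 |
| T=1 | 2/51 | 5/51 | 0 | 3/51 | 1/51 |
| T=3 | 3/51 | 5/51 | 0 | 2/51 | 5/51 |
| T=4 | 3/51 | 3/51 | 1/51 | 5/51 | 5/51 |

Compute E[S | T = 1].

P(T = 1) = 11/51.
Summing S·P(S=x,T=y) over the conditioning event gives 53/51.
E[S | T = 1] = (53/51) / (11/51) = 53/11.

53/11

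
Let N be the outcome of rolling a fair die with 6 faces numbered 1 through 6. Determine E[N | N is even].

4

Given N is even, N is equally likely to be any of {2, 4, 6}.
E[N | N is even] = (2 + 4 + 6) / 3 = 4.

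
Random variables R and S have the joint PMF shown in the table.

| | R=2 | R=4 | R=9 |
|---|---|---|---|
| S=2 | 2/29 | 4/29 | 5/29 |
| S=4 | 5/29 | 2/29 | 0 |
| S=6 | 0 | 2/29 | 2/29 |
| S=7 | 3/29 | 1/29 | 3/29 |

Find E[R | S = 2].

P(S = 2) = 11/29.
Σ R·P over the event = 2·(2/29) + 4·(4/29) + 9·(5/29) = 65/29.
E[R | S = 2] = (65/29) / (11/29) = 65/11.

65/11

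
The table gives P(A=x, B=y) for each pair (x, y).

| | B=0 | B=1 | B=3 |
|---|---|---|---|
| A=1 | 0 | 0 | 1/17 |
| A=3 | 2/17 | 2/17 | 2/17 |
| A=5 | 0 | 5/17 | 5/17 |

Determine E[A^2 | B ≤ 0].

P(B ≤ 0) = 2/17.
Σ A^2·P over the event = 9·(2/17) = 18/17.
E[A^2 | B ≤ 0] = (18/17) / (2/17) = 9.

9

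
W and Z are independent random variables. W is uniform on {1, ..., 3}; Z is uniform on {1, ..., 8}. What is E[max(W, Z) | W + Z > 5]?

89/15

P(W + Z > 5) = 5/8.
Summing max(W,Z)·P(x,y) over outcomes with W + Z > 5 gives 89/24.
E[max(W, Z) | W + Z > 5] = (89/24) / (5/8) = 89/15.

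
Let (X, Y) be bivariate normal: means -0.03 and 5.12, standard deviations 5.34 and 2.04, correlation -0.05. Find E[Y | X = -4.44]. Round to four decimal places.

5.2042

The regression of Y on X has slope ρ·σ_Y/σ_X and passes through (μ_X, μ_Y).
E[Y | X=-4.44] = 5.12 + (-0.05)·(2.04/5.34)·(-4.44 − (-0.03)) = 5.12 + (-0.019101)·(-4.41) = 5.2042.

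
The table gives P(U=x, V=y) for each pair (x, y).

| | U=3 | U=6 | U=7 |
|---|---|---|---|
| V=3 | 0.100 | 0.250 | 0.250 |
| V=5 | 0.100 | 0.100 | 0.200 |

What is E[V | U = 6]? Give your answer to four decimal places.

3.5714

P(U = 6) = 0.350.
Σ V·P over the event = 3·(0.250) + 5·(0.100) = 1.250.
E[V | U = 6] = (1.250) / (0.350) = 3.5714.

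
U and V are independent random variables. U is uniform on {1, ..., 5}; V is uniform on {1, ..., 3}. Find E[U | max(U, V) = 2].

5/3

Outcomes with max(U, V) = 2: (1,2), (2,1), (2,2), each with probability 1/15.
E[U | max(U, V) = 2] = (1 + 2 + 2) / 3 = 5/3.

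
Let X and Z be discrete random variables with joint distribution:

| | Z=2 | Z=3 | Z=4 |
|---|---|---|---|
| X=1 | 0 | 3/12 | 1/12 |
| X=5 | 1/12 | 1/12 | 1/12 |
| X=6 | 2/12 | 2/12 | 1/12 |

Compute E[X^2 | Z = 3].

50/3

P(Z = 3) = 1/2.
Σ X^2·P over the event = 1·(3/12) + 25·(1/12) + 36·(2/12) = 25/3.
E[X^2 | Z = 3] = (25/3) / (1/2) = 50/3.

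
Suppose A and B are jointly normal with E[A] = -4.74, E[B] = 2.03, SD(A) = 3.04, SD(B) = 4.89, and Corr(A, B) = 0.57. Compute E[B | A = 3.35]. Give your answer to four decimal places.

9.4475

For a bivariate normal, E[B | A=x] = μ_B + ρ·(σ_B/σ_A)·(x − μ_A).
E[B | A=3.35] = 2.03 + (0.57)·(4.89/3.04)·(3.35 − (-4.74)) = 2.03 + (0.91687)·(8.09) = 9.4475.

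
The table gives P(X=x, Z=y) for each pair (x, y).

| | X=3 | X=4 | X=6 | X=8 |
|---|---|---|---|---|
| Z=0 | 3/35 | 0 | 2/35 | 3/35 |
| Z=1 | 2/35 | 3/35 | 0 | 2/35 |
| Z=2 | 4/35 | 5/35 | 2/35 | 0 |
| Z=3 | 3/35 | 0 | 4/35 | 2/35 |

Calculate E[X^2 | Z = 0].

P(Z = 0) = 8/35.
Σ X^2·P over the event = 9·(3/35) + 36·(2/35) + 64·(3/35) = 291/35.
E[X^2 | Z = 0] = (291/35) / (8/35) = 291/8.

291/8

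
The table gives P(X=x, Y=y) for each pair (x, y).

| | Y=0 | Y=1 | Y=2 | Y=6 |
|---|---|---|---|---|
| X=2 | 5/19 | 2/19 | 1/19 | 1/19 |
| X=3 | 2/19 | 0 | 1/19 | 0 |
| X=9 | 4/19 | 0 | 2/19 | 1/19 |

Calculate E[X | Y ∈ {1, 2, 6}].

19/4

P(Y ∈ {1, 2, 6}) = 8/19.
Σ X·P over the event = 2·(2/19) + 2·(1/19) + 2·(1/19) + 3·(1/19) + 9·(2/19) + 9·(1/19) = 2.
E[X | Y ∈ {1, 2, 6}] = (2) / (8/19) = 19/4.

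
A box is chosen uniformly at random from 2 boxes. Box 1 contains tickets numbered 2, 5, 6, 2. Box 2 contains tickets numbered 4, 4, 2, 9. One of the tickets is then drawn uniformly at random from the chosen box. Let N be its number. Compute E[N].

E[N | box 1] = (2+5+6+2)/4 = 15/4.
E[N | box 2] = (4+4+2+9)/4 = 19/4.
E[N] = (1/2)·(15/4) + (1/2)·(19/4) = 17/4.

17/4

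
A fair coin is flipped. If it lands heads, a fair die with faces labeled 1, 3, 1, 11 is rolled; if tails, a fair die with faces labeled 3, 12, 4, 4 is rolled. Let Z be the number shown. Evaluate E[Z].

E[Z | heads] = (1+3+1+11)/4 = 4.
E[Z | tails] = (3+12+4+4)/4 = 23/4.
By the law of total expectation,
E[Z] = (1/2)·(4) + (1/2)·(23/4) = 39/8.

39/8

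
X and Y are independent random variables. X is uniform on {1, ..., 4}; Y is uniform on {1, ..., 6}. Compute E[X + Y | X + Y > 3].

136/21

P(X + Y > 3) = 7/8.
Summing (X+Y)·P(x,y) over outcomes with X + Y > 3 gives 17/3.
E[X + Y | X + Y > 3] = (17/3) / (7/8) = 136/21.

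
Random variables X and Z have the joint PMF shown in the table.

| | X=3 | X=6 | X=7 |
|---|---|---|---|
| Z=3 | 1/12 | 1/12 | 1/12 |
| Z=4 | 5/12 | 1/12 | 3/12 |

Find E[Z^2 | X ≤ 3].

89/6

P(X ≤ 3) = 1/2.
Σ Z^2·P over the event = 9·(1/12) + 16·(5/12) = 89/12.
E[Z^2 | X ≤ 3] = (89/12) / (1/2) = 89/6.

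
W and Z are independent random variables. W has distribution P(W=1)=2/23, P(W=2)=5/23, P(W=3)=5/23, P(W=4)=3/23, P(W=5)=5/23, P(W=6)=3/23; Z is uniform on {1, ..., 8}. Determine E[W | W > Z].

P(W > Z) = 59/184.
Summing W·P(x,y) over outcomes with W > Z gives 133/92.
E[W | W > Z] = (133/92) / (59/184) = 266/59.

266/59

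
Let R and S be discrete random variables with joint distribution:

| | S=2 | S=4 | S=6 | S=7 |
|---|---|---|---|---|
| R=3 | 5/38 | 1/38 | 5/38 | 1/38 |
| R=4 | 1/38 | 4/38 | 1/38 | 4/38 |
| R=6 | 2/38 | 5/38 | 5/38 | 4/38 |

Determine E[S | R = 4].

26/5

P(R = 4) = 5/19.
Σ S·P over the event = 2·(1/38) + 4·(4/38) + 6·(1/38) + 7·(4/38) = 26/19.
E[S | R = 4] = (26/19) / (5/19) = 26/5.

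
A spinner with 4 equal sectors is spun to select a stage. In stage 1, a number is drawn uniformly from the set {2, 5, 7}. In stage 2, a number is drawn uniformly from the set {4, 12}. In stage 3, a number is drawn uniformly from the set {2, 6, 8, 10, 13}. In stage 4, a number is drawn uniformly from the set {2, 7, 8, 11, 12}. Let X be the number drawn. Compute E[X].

E[X | stage 1] = (2+5+7)/3 = 14/3.
E[X | stage 2] = (4+12)/2 = 8.
E[X | stage 3] = (2+6+8+10+13)/5 = 39/5.
E[X | stage 4] = (2+7+8+11+12)/5 = 8.
E[X] = (1/4)·(14/3) + (1/4)·(8) + (1/4)·(39/5) + (1/4)·(8) = 427/60.

427/60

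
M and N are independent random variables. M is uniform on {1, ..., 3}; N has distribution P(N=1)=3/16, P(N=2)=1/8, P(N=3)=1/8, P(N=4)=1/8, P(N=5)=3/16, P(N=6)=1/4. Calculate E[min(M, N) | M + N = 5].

P(M + N = 5) = 1/8.
Summing min(M,N)·P(x,y) over outcomes with M + N = 5 gives 5/24.
E[min(M, N) | M + N = 5] = (5/24) / (1/8) = 5/3.

5/3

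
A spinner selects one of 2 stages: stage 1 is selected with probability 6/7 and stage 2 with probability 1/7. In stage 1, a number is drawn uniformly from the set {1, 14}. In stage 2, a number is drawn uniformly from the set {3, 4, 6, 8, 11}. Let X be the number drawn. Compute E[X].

E[X | stage 1] = (1+14)/2 = 15/2.
E[X | stage 2] = (3+4+6+8+11)/5 = 32/5.
E[X] = (6/7)·(15/2) + (1/7)·(32/5) = 257/35.

257/35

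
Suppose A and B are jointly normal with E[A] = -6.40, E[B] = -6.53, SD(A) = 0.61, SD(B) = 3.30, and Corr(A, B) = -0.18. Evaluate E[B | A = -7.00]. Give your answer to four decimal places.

The regression of B on A has slope ρ·σ_B/σ_A and passes through (μ_A, μ_B).
E[B | A=-7.00] = -6.53 + (-0.18)·(3.30/0.61)·(-7.00 − (-6.40)) = -6.53 + (-0.97377)·(-0.6) = -5.9457.

-5.9457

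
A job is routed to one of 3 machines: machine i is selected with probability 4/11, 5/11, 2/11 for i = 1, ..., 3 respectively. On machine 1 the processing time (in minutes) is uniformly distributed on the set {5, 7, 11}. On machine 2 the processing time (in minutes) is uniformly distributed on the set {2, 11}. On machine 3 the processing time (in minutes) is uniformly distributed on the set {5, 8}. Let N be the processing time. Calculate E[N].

457/66

E[N | machine 1] = (5+7+11)/3 = 23/3.
E[N | machine 2] = (2+11)/2 = 13/2.
E[N | machine 3] = (5+8)/2 = 13/2.
E[N] = (4/11)·(23/3) + (5/11)·(13/2) + (2/11)·(13/2) = 457/66.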